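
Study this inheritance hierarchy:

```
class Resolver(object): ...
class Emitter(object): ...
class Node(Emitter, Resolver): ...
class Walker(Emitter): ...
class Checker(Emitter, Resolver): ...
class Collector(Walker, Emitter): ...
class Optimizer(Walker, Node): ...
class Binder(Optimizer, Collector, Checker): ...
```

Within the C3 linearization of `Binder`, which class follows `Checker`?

L[Binder] = Binder + merge(L[Optimizer], L[Collector], L[Checker], [Optimizer Collector Checker])
  take Optimizer:  [Optimizer Walker Node Emitter Resolver object] + [Collector Walker Emitter object] + [Checker Emitter Resolver object] + [Optimizer Collector Checker]
  take Collector:  [Walker Node Emitter Resolver object] + [Collector Walker Emitter object] + [Checker Emitter Resolver object] + [Collector Checker]
  take Walker:  [Walker Node Emitter Resolver object] + [Walker Emitter object] + [Checker Emitter Resolver object] + [Checker]
  take Node:  [Node Emitter Resolver object] + [Emitter object] + [Checker Emitter Resolver object] + [Checker]
  take Checker:  [Emitter Resolver object] + [Emitter object] + [Checker Emitter Resolver object] + [Checker]
  take Emitter:  [Emitter Resolver object] + [Emitter object] + [Emitter Resolver object]
  take Resolver:  [Resolver object] + [object] + [Resolver object]
  take object:  [object] + [object] + [object]
MRO: Binder Optimizer Collector Walker Node Checker Emitter Resolver object
Checker is at position 5; next is Emitter.

Emitter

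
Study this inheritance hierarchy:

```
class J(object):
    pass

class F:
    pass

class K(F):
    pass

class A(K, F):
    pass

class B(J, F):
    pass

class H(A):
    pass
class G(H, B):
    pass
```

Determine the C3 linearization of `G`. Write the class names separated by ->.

G -> H -> A -> K -> B -> J -> F -> object

L[G] = G + merge(L[H], L[B], [H B])
  take H:  [H A K F object] + [B J F object] + [H B]
  take A:  [A K F object] + [B J F object] + [B]
  take K:  [K F object] + [B J F object] + [B]
  take B:  [F object] + [B J F object] + [B]
  take J:  [F object] + [J F object]
  take F:  [F object] + [F object]
  take object:  [object] + [object]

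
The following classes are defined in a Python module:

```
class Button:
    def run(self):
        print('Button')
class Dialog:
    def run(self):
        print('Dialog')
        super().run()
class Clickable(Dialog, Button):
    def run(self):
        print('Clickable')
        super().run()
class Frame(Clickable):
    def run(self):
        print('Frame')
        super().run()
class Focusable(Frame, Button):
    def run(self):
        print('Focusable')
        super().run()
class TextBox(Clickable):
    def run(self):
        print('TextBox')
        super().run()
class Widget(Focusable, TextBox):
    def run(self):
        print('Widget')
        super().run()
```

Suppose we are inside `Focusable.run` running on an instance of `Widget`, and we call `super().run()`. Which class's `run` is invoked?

Frame

L[Widget] = Widget + merge(L[Focusable], L[TextBox], [Focusable TextBox])
  take Focusable:  [Focusable Frame Clickable Dialog Button object] + [TextBox Clickable Dialog Button object] + [Focusable TextBox]
  take Frame:  [Frame Clickable Dialog Button object] + [TextBox Clickable Dialog Button object] + [TextBox]
  take TextBox:  [Clickable Dialog Button object] + [TextBox Clickable Dialog Button object] + [TextBox]
  take Clickable:  [Clickable Dialog Button object] + [Clickable Dialog Button object]
  take Dialog:  [Dialog Button object] + [Dialog Button object]
  take Button:  [Button object] + [Button object]
  take object:  [object] + [object]
MRO: Widget Focusable Frame TextBox Clickable Dialog Button object
super() in Focusable.run on a Widget instance goes to the class after Focusable in Widget's MRO: Frame.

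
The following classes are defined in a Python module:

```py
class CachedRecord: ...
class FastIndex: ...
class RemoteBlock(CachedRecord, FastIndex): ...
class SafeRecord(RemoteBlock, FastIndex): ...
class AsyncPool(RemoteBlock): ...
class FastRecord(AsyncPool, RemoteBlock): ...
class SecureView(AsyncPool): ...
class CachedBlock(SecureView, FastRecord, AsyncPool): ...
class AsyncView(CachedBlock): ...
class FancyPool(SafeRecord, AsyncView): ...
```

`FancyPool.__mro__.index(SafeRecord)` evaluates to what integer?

L[FancyPool] = FancyPool + merge(L[SafeRecord], L[AsyncView], [SafeRecord AsyncView])
  take SafeRecord:  [SafeRecord RemoteBlock CachedRecord FastIndex object] + [AsyncView CachedBlock SecureView FastRecord AsyncPool RemoteBlock CachedRecord FastIndex object] + [SafeRecord AsyncView]
  take AsyncView:  [RemoteBlock CachedRecord FastIndex object] + [AsyncView CachedBlock SecureView FastRecord AsyncPool RemoteBlock CachedRecord FastIndex object] + [AsyncView]
  take CachedBlock:  [RemoteBlock CachedRecord FastIndex object] + [CachedBlock SecureView FastRecord AsyncPool RemoteBlock CachedRecord FastIndex object]
  take SecureView:  [RemoteBlock CachedRecord FastIndex object] + [SecureView FastRecord AsyncPool RemoteBlock CachedRecord FastIndex object]
  take FastRecord:  [RemoteBlock CachedRecord FastIndex object] + [FastRecord AsyncPool RemoteBlock CachedRecord FastIndex object]
  take AsyncPool:  [RemoteBlock CachedRecord FastIndex object] + [AsyncPool RemoteBlock CachedRecord FastIndex object]
  take RemoteBlock:  [RemoteBlock CachedRecord FastIndex object] + [RemoteBlock CachedRecord FastIndex object]
  take CachedRecord:  [CachedRecord FastIndex object] + [CachedRecord FastIndex object]
  take FastIndex:  [FastIndex object] + [FastIndex object]
  take object:  [object] + [object]
MRO: FancyPool SafeRecord AsyncView CachedBlock SecureView FastRecord AsyncPool RemoteBlock CachedRecord FastIndex object
SafeRecord sits at index 1.

1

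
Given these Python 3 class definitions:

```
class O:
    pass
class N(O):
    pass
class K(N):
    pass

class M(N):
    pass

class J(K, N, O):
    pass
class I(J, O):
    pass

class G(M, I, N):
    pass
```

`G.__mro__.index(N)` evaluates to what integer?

5

L[G] = G + merge(L[M], L[I], L[N], [M I N])
  take M:  [M N O object] + [I J K N O object] + [N O object] + [M I N]
  take I:  [N O object] + [I J K N O object] + [N O object] + [I N]
  take J:  [N O object] + [J K N O object] + [N O object] + [N]
  take K:  [N O object] + [K N O object] + [N O object] + [N]
  take N:  [N O object] + [N O object] + [N O object] + [N]
  take O:  [O object] + [O object] + [O object]
  take object:  [object] + [object] + [object]
MRO: G M I J K N O object
N sits at index 5.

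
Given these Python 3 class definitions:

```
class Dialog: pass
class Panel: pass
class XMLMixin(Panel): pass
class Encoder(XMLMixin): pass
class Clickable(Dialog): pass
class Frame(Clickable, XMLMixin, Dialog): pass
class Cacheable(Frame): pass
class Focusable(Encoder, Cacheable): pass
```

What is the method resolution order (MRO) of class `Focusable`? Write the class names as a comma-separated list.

Focusable, Encoder, Cacheable, Frame, Clickable, XMLMixin, Dialog, Panel, object

L[Focusable] = Focusable + merge(L[Encoder], L[Cacheable], [Encoder Cacheable])
  take Encoder:  [Encoder XMLMixin Panel object] + [Cacheable Frame Clickable XMLMixin Dialog Panel object] + [Encoder Cacheable]
  take Cacheable:  [XMLMixin Panel object] + [Cacheable Frame Clickable XMLMixin Dialog Panel object] + [Cacheable]
  take Frame:  [XMLMixin Panel object] + [Frame Clickable XMLMixin Dialog Panel object]
  take Clickable:  [XMLMixin Panel object] + [Clickable XMLMixin Dialog Panel object]
  take XMLMixin:  [XMLMixin Panel object] + [XMLMixin Dialog Panel object]
  take Dialog:  [Panel object] + [Dialog Panel object]
  take Panel:  [Panel object] + [Panel object]
  take object:  [object] + [object]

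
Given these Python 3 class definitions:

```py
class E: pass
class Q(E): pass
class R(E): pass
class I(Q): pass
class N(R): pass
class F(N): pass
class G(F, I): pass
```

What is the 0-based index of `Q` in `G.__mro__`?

L[G] = G + merge(L[F], L[I], [F I])
  take F:  [F N R E object] + [I Q E object] + [F I]
  take N:  [N R E object] + [I Q E object] + [I]
  take R:  [R E object] + [I Q E object] + [I]
  take I:  [E object] + [I Q E object] + [I]
  take Q:  [E object] + [Q E object]
  take E:  [E object] + [E object]
  take object:  [object] + [object]
MRO: G F N R I Q E object
Q sits at index 5.

5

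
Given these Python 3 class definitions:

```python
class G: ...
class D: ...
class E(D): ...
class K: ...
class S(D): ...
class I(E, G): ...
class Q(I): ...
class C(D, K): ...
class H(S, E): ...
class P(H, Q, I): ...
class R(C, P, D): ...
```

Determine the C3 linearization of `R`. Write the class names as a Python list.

L[R] = R + merge(L[C], L[P], L[D], [C P D])
  take C:  [C D K object] + [P H S Q I E D G object] + [D object] + [C P D]
  take P:  [D K object] + [P H S Q I E D G object] + [D object] + [P D]
  take H:  [D K object] + [H S Q I E D G object] + [D object] + [D]
  take S:  [D K object] + [S Q I E D G object] + [D object] + [D]
  take Q:  [D K object] + [Q I E D G object] + [D object] + [D]
  take I:  [D K object] + [I E D G object] + [D object] + [D]
  take E:  [D K object] + [E D G object] + [D object] + [D]
  take D:  [D K object] + [D G object] + [D object] + [D]
  take K:  [K object] + [G object] + [object]
  take G:  [object] + [G object] + [object]
  take object:  [object] + [object] + [object]

[R, C, P, H, S, Q, I, E, D, K, G, object]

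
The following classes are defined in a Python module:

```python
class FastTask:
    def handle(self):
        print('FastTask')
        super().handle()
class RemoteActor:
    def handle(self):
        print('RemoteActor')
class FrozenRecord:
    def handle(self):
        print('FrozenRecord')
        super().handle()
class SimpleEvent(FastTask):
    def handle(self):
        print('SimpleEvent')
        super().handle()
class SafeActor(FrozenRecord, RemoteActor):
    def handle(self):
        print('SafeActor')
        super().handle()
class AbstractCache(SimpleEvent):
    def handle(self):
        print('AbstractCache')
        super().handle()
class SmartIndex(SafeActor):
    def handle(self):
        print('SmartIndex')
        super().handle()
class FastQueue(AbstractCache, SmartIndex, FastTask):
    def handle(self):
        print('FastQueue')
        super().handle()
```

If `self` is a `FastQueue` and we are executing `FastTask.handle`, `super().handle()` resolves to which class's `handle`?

SafeActor

L[FastQueue] = FastQueue + merge(L[AbstractCache], L[SmartIndex], L[FastTask], [AbstractCache SmartIndex FastTask])
  take AbstractCache:  [AbstractCache SimpleEvent FastTask object] + [SmartIndex SafeActor FrozenRecord RemoteActor object] + [FastTask object] + [AbstractCache SmartIndex FastTask]
  take SimpleEvent:  [SimpleEvent FastTask object] + [SmartIndex SafeActor FrozenRecord RemoteActor object] + [FastTask object] + [SmartIndex FastTask]
  take SmartIndex:  [FastTask object] + [SmartIndex SafeActor FrozenRecord RemoteActor object] + [FastTask object] + [SmartIndex FastTask]
  take FastTask:  [FastTask object] + [SafeActor FrozenRecord RemoteActor object] + [FastTask object] + [FastTask]
  take SafeActor:  [object] + [SafeActor FrozenRecord RemoteActor object] + [object]
  take FrozenRecord:  [object] + [FrozenRecord RemoteActor object] + [object]
  take RemoteActor:  [object] + [RemoteActor object] + [object]
  take object:  [object] + [object] + [object]
MRO: FastQueue AbstractCache SimpleEvent SmartIndex FastTask SafeActor FrozenRecord RemoteActor object
super() in FastTask.handle on a FastQueue instance goes to the class after FastTask in FastQueue's MRO: SafeActor.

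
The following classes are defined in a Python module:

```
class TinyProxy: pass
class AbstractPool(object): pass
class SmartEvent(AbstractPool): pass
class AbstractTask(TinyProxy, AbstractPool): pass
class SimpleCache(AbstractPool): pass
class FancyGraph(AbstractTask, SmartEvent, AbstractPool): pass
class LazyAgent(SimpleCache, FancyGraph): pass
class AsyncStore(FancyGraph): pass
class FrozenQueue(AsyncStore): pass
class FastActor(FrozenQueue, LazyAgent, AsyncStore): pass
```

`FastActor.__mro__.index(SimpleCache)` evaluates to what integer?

L[FastActor] = FastActor + merge(L[FrozenQueue], L[LazyAgent], L[AsyncStore], [FrozenQueue LazyAgent AsyncStore])
  take FrozenQueue:  [FrozenQueue AsyncStore FancyGraph AbstractTask TinyProxy SmartEvent AbstractPool object] + [LazyAgent SimpleCache FancyGraph AbstractTask TinyProxy SmartEvent AbstractPool object] + [AsyncStore FancyGraph AbstractTask TinyProxy SmartEvent AbstractPool object] + [FrozenQueue LazyAgent AsyncStore]
  take LazyAgent:  [AsyncStore FancyGraph AbstractTask TinyProxy SmartEvent AbstractPool object] + [LazyAgent SimpleCache FancyGraph AbstractTask TinyProxy SmartEvent AbstractPool object] + [AsyncStore FancyGraph AbstractTask TinyProxy SmartEvent AbstractPool object] + [LazyAgent AsyncStore]
  take AsyncStore:  [AsyncStore FancyGraph AbstractTask TinyProxy SmartEvent AbstractPool object] + [SimpleCache FancyGraph AbstractTask TinyProxy SmartEvent AbstractPool object] + [AsyncStore FancyGraph AbstractTask TinyProxy SmartEvent AbstractPool object] + [AsyncStore]
  take SimpleCache:  [FancyGraph AbstractTask TinyProxy SmartEvent AbstractPool object] + [SimpleCache FancyGraph AbstractTask TinyProxy SmartEvent AbstractPool object] + [FancyGraph AbstractTask TinyProxy SmartEvent AbstractPool object]
  take FancyGraph:  [FancyGraph AbstractTask TinyProxy SmartEvent AbstractPool object] + [FancyGraph AbstractTask TinyProxy SmartEvent AbstractPool object] + [FancyGraph AbstractTask TinyProxy SmartEvent AbstractPool object]
  take AbstractTask:  [AbstractTask TinyProxy SmartEvent AbstractPool object] + [AbstractTask TinyProxy SmartEvent AbstractPool object] + [AbstractTask TinyProxy SmartEvent AbstractPool object]
  take TinyProxy:  [TinyProxy SmartEvent AbstractPool object] + [TinyProxy SmartEvent AbstractPool object] + [TinyProxy SmartEvent AbstractPool object]
  take SmartEvent:  [SmartEvent AbstractPool object] + [SmartEvent AbstractPool object] + [SmartEvent AbstractPool object]
  take AbstractPool:  [AbstractPool object] + [AbstractPool object] + [AbstractPool object]
  take object:  [object] + [object] + [object]
MRO: FastActor FrozenQueue LazyAgent AsyncStore SimpleCache FancyGraph AbstractTask TinyProxy SmartEvent AbstractPool object
SimpleCache sits at index 4.

4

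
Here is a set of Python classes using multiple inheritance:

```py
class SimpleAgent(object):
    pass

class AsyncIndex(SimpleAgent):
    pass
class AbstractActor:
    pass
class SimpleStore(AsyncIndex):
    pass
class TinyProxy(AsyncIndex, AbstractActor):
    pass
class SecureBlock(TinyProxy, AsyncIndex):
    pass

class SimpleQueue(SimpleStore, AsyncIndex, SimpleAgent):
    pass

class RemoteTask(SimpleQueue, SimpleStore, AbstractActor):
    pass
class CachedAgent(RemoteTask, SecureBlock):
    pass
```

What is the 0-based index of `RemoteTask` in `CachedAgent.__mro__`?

1

L[CachedAgent] = CachedAgent + merge(L[RemoteTask], L[SecureBlock], [RemoteTask SecureBlock])
  take RemoteTask:  [RemoteTask SimpleQueue SimpleStore AsyncIndex SimpleAgent AbstractActor object] + [SecureBlock TinyProxy AsyncIndex SimpleAgent AbstractActor object] + [RemoteTask SecureBlock]
  take SimpleQueue:  [SimpleQueue SimpleStore AsyncIndex SimpleAgent AbstractActor object] + [SecureBlock TinyProxy AsyncIndex SimpleAgent AbstractActor object] + [SecureBlock]
  take SimpleStore:  [SimpleStore AsyncIndex SimpleAgent AbstractActor object] + [SecureBlock TinyProxy AsyncIndex SimpleAgent AbstractActor object] + [SecureBlock]
  take SecureBlock:  [AsyncIndex SimpleAgent AbstractActor object] + [SecureBlock TinyProxy AsyncIndex SimpleAgent AbstractActor object] + [SecureBlock]
  take TinyProxy:  [AsyncIndex SimpleAgent AbstractActor object] + [TinyProxy AsyncIndex SimpleAgent AbstractActor object]
  take AsyncIndex:  [AsyncIndex SimpleAgent AbstractActor object] + [AsyncIndex SimpleAgent AbstractActor object]
  take SimpleAgent:  [SimpleAgent AbstractActor object] + [SimpleAgent AbstractActor object]
  take AbstractActor:  [AbstractActor object] + [AbstractActor object]
  take object:  [object] + [object]
MRO: CachedAgent RemoteTask SimpleQueue SimpleStore SecureBlock TinyProxy AsyncIndex SimpleAgent AbstractActor object
RemoteTask sits at index 1.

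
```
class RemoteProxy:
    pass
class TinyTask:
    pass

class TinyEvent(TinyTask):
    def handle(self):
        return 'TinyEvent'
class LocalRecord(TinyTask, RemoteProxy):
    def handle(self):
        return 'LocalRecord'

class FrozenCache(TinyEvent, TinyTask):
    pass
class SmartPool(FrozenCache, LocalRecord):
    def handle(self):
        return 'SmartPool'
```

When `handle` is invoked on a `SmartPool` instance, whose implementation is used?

SmartPool

L[SmartPool] = SmartPool + merge(L[FrozenCache], L[LocalRecord], [FrozenCache LocalRecord])
  take FrozenCache:  [FrozenCache TinyEvent TinyTask object] + [LocalRecord TinyTask RemoteProxy object] + [FrozenCache LocalRecord]
  take TinyEvent:  [TinyEvent TinyTask object] + [LocalRecord TinyTask RemoteProxy object] + [LocalRecord]
  take LocalRecord:  [TinyTask object] + [LocalRecord TinyTask RemoteProxy object] + [LocalRecord]
  take TinyTask:  [TinyTask object] + [TinyTask RemoteProxy object]
  take RemoteProxy:  [object] + [RemoteProxy object]
  take object:  [object] + [object]
MRO: SmartPool FrozenCache TinyEvent LocalRecord TinyTask RemoteProxy object
handle is defined in: LocalRecord, SmartPool, TinyEvent. First along the MRO is SmartPool.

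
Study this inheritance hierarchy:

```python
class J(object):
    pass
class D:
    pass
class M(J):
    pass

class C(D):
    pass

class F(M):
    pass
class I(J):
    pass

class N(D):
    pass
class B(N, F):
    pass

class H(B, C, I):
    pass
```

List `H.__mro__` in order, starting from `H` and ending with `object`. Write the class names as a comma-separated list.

H, B, N, C, D, F, M, I, J, object

L[H] = H + merge(L[B], L[C], L[I], [B C I])
  take B:  [B N D F M J object] + [C D object] + [I J object] + [B C I]
  take N:  [N D F M J object] + [C D object] + [I J object] + [C I]
  take C:  [D F M J object] + [C D object] + [I J object] + [C I]
  take D:  [D F M J object] + [D object] + [I J object] + [I]
  take F:  [F M J object] + [object] + [I J object] + [I]
  take M:  [M J object] + [object] + [I J object] + [I]
  take I:  [J object] + [object] + [I J object] + [I]
  take J:  [J object] + [object] + [J object]
  take object:  [object] + [object] + [object]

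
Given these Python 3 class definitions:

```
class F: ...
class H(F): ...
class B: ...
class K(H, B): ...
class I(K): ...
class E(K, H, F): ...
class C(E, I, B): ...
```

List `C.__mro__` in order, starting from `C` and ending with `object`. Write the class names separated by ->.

L[C] = C + merge(L[E], L[I], L[B], [E I B])
  take E:  [E K H F B object] + [I K H F B object] + [B object] + [E I B]
  take I:  [K H F B object] + [I K H F B object] + [B object] + [I B]
  take K:  [K H F B object] + [K H F B object] + [B object] + [B]
  take H:  [H F B object] + [H F B object] + [B object] + [B]
  take F:  [F B object] + [F B object] + [B object] + [B]
  take B:  [B object] + [B object] + [B object] + [B]
  take object:  [object] + [object] + [object]

C -> E -> I -> K -> H -> F -> B -> object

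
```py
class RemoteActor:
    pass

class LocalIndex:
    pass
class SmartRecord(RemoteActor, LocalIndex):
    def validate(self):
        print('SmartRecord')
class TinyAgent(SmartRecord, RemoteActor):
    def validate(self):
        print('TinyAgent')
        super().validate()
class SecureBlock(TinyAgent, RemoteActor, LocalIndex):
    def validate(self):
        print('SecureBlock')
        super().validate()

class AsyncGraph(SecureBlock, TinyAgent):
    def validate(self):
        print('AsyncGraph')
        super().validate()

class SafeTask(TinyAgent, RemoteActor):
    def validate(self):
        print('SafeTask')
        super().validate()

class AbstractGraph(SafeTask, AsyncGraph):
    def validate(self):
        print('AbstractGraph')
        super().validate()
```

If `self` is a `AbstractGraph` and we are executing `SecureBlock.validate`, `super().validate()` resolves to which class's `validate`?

TinyAgent

L[AbstractGraph] = AbstractGraph + merge(L[SafeTask], L[AsyncGraph], [SafeTask AsyncGraph])
  take SafeTask:  [SafeTask TinyAgent SmartRecord RemoteActor LocalIndex object] + [AsyncGraph SecureBlock TinyAgent SmartRecord RemoteActor LocalIndex object] + [SafeTask AsyncGraph]
  take AsyncGraph:  [TinyAgent SmartRecord RemoteActor LocalIndex object] + [AsyncGraph SecureBlock TinyAgent SmartRecord RemoteActor LocalIndex object] + [AsyncGraph]
  take SecureBlock:  [TinyAgent SmartRecord RemoteActor LocalIndex object] + [SecureBlock TinyAgent SmartRecord RemoteActor LocalIndex object]
  take TinyAgent:  [TinyAgent SmartRecord RemoteActor LocalIndex object] + [TinyAgent SmartRecord RemoteActor LocalIndex object]
  take SmartRecord:  [SmartRecord RemoteActor LocalIndex object] + [SmartRecord RemoteActor LocalIndex object]
  take RemoteActor:  [RemoteActor LocalIndex object] + [RemoteActor LocalIndex object]
  take LocalIndex:  [LocalIndex object] + [LocalIndex object]
  take object:  [object] + [object]
MRO: AbstractGraph SafeTask AsyncGraph SecureBlock TinyAgent SmartRecord RemoteActor LocalIndex object
super() in SecureBlock.validate on a AbstractGraph instance goes to the class after SecureBlock in AbstractGraph's MRO: TinyAgent.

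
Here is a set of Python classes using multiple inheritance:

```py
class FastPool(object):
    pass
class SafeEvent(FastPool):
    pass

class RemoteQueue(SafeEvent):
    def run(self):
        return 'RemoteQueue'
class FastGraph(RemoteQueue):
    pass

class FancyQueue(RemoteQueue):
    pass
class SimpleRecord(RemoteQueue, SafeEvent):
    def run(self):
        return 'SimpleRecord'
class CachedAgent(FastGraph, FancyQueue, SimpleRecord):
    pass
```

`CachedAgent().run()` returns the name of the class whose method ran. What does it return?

L[CachedAgent] = CachedAgent + merge(L[FastGraph], L[FancyQueue], L[SimpleRecord], [FastGraph FancyQueue SimpleRecord])
  take FastGraph:  [FastGraph RemoteQueue SafeEvent FastPool object] + [FancyQueue RemoteQueue SafeEvent FastPool object] + [SimpleRecord RemoteQueue SafeEvent FastPool object] + [FastGraph FancyQueue SimpleRecord]
  take FancyQueue:  [RemoteQueue SafeEvent FastPool object] + [FancyQueue RemoteQueue SafeEvent FastPool object] + [SimpleRecord RemoteQueue SafeEvent FastPool object] + [FancyQueue SimpleRecord]
  take SimpleRecord:  [RemoteQueue SafeEvent FastPool object] + [RemoteQueue SafeEvent FastPool object] + [SimpleRecord RemoteQueue SafeEvent FastPool object] + [SimpleRecord]
  take RemoteQueue:  [RemoteQueue SafeEvent FastPool object] + [RemoteQueue SafeEvent FastPool object] + [RemoteQueue SafeEvent FastPool object]
  take SafeEvent:  [SafeEvent FastPool object] + [SafeEvent FastPool object] + [SafeEvent FastPool object]
  take FastPool:  [FastPool object] + [FastPool object] + [FastPool object]
  take object:  [object] + [object] + [object]
MRO: CachedAgent FastGraph FancyQueue SimpleRecord RemoteQueue SafeEvent FastPool object
run is defined in: RemoteQueue, SimpleRecord. First along the MRO is SimpleRecord.

SimpleRecord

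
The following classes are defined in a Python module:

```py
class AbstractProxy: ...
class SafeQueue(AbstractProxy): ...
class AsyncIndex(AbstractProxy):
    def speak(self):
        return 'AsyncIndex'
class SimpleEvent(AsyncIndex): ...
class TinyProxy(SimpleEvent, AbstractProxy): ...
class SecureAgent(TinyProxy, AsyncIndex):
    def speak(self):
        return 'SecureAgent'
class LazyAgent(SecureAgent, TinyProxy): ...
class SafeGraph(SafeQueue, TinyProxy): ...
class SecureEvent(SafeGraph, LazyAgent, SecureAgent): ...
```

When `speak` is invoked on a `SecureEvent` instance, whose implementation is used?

L[SecureEvent] = SecureEvent + merge(L[SafeGraph], L[LazyAgent], L[SecureAgent], [SafeGraph LazyAgent SecureAgent])
  take SafeGraph:  [SafeGraph SafeQueue TinyProxy SimpleEvent AsyncIndex AbstractProxy object] + [LazyAgent SecureAgent TinyProxy SimpleEvent AsyncIndex AbstractProxy object] + [SecureAgent TinyProxy SimpleEvent AsyncIndex AbstractProxy object] + [SafeGraph LazyAgent SecureAgent]
  take SafeQueue:  [SafeQueue TinyProxy SimpleEvent AsyncIndex AbstractProxy object] + [LazyAgent SecureAgent TinyProxy SimpleEvent AsyncIndex AbstractProxy object] + [SecureAgent TinyProxy SimpleEvent AsyncIndex AbstractProxy object] + [LazyAgent SecureAgent]
  take LazyAgent:  [TinyProxy SimpleEvent AsyncIndex AbstractProxy object] + [LazyAgent SecureAgent TinyProxy SimpleEvent AsyncIndex AbstractProxy object] + [SecureAgent TinyProxy SimpleEvent AsyncIndex AbstractProxy object] + [LazyAgent SecureAgent]
  take SecureAgent:  [TinyProxy SimpleEvent AsyncIndex AbstractProxy object] + [SecureAgent TinyProxy SimpleEvent AsyncIndex AbstractProxy object] + [SecureAgent TinyProxy SimpleEvent AsyncIndex AbstractProxy object] + [SecureAgent]
  take TinyProxy:  [TinyProxy SimpleEvent AsyncIndex AbstractProxy object] + [TinyProxy SimpleEvent AsyncIndex AbstractProxy object] + [TinyProxy SimpleEvent AsyncIndex AbstractProxy object]
  take SimpleEvent:  [SimpleEvent AsyncIndex AbstractProxy object] + [SimpleEvent AsyncIndex AbstractProxy object] + [SimpleEvent AsyncIndex AbstractProxy object]
  take AsyncIndex:  [AsyncIndex AbstractProxy object] + [AsyncIndex AbstractProxy object] + [AsyncIndex AbstractProxy object]
  take AbstractProxy:  [AbstractProxy object] + [AbstractProxy object] + [AbstractProxy object]
  take object:  [object] + [object] + [object]
MRO: SecureEvent SafeGraph SafeQueue LazyAgent SecureAgent TinyProxy SimpleEvent AsyncIndex AbstractProxy object
speak is defined in: AsyncIndex, SecureAgent. First along the MRO is SecureAgent.

SecureAgent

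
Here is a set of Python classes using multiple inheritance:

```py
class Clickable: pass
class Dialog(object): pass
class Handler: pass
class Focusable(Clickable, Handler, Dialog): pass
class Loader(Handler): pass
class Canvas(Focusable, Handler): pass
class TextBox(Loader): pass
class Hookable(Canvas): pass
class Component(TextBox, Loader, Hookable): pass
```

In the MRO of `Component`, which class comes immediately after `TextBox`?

Loader

L[Component] = Component + merge(L[TextBox], L[Loader], L[Hookable], [TextBox Loader Hookable])
  take TextBox:  [TextBox Loader Handler object] + [Loader Handler object] + [Hookable Canvas Focusable Clickable Handler Dialog object] + [TextBox Loader Hookable]
  take Loader:  [Loader Handler object] + [Loader Handler object] + [Hookable Canvas Focusable Clickable Handler Dialog object] + [Loader Hookable]
  take Hookable:  [Handler object] + [Handler object] + [Hookable Canvas Focusable Clickable Handler Dialog object] + [Hookable]
  take Canvas:  [Handler object] + [Handler object] + [Canvas Focusable Clickable Handler Dialog object]
  take Focusable:  [Handler object] + [Handler object] + [Focusable Clickable Handler Dialog object]
  take Clickable:  [Handler object] + [Handler object] + [Clickable Handler Dialog object]
  take Handler:  [Handler object] + [Handler object] + [Handler Dialog object]
  take Dialog:  [object] + [object] + [Dialog object]
  take object:  [object] + [object] + [object]
MRO: Component TextBox Loader Hookable Canvas Focusable Clickable Handler Dialog object
TextBox is at position 1; next is Loader.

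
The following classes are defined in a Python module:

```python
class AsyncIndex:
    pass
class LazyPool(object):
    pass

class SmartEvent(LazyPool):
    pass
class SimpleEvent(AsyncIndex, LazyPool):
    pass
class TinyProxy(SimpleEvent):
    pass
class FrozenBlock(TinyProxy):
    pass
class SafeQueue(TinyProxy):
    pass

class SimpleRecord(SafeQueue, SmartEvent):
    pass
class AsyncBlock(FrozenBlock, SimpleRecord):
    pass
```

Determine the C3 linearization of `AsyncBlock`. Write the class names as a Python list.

[AsyncBlock, FrozenBlock, SimpleRecord, SafeQueue, TinyProxy, SimpleEvent, AsyncIndex, SmartEvent, LazyPool, object]

L[AsyncBlock] = AsyncBlock + merge(L[FrozenBlock], L[SimpleRecord], [FrozenBlock SimpleRecord])
  take FrozenBlock:  [FrozenBlock TinyProxy SimpleEvent AsyncIndex LazyPool object] + [SimpleRecord SafeQueue TinyProxy SimpleEvent AsyncIndex SmartEvent LazyPool object] + [FrozenBlock SimpleRecord]
  take SimpleRecord:  [TinyProxy SimpleEvent AsyncIndex LazyPool object] + [SimpleRecord SafeQueue TinyProxy SimpleEvent AsyncIndex SmartEvent LazyPool object] + [SimpleRecord]
  take SafeQueue:  [TinyProxy SimpleEvent AsyncIndex LazyPool object] + [SafeQueue TinyProxy SimpleEvent AsyncIndex SmartEvent LazyPool object]
  take TinyProxy:  [TinyProxy SimpleEvent AsyncIndex LazyPool object] + [TinyProxy SimpleEvent AsyncIndex SmartEvent LazyPool object]
  take SimpleEvent:  [SimpleEvent AsyncIndex LazyPool object] + [SimpleEvent AsyncIndex SmartEvent LazyPool object]
  take AsyncIndex:  [AsyncIndex LazyPool object] + [AsyncIndex SmartEvent LazyPool object]
  take SmartEvent:  [LazyPool object] + [SmartEvent LazyPool object]
  take LazyPool:  [LazyPool object] + [LazyPool object]
  take object:  [object] + [object]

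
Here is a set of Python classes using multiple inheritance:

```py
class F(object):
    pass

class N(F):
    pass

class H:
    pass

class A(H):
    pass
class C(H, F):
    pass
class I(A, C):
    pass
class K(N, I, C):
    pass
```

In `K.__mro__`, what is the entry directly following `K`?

L[K] = K + merge(L[N], L[I], L[C], [N I C])
  take N:  [N F object] + [I A C H F object] + [C H F object] + [N I C]
  take I:  [F object] + [I A C H F object] + [C H F object] + [I C]
  take A:  [F object] + [A C H F object] + [C H F object] + [C]
  take C:  [F object] + [C H F object] + [C H F object] + [C]
  take H:  [F object] + [H F object] + [H F object]
  take F:  [F object] + [F object] + [F object]
  take object:  [object] + [object] + [object]
MRO: K N I A C H F object
K is at position 0; next is N.

N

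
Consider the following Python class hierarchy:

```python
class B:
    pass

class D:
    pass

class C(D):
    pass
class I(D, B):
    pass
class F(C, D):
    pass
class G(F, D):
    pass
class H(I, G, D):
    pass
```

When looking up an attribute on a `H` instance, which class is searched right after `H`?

I

L[H] = H + merge(L[I], L[G], L[D], [I G D])
  take I:  [I D B object] + [G F C D object] + [D object] + [I G D]
  take G:  [D B object] + [G F C D object] + [D object] + [G D]
  take F:  [D B object] + [F C D object] + [D object] + [D]
  take C:  [D B object] + [C D object] + [D object] + [D]
  take D:  [D B object] + [D object] + [D object] + [D]
  take B:  [B object] + [object] + [object]
  take object:  [object] + [object] + [object]
MRO: H I G F C D B object
H is at position 0; next is I.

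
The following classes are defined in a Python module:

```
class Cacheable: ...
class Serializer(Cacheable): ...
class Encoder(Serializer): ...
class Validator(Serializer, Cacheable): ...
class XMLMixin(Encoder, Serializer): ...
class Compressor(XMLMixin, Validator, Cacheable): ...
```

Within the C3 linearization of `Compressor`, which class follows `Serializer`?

L[Compressor] = Compressor + merge(L[XMLMixin], L[Validator], L[Cacheable], [XMLMixin Validator Cacheable])
  take XMLMixin:  [XMLMixin Encoder Serializer Cacheable object] + [Validator Serializer Cacheable object] + [Cacheable object] + [XMLMixin Validator Cacheable]
  take Encoder:  [Encoder Serializer Cacheable object] + [Validator Serializer Cacheable object] + [Cacheable object] + [Validator Cacheable]
  take Validator:  [Serializer Cacheable object] + [Validator Serializer Cacheable object] + [Cacheable object] + [Validator Cacheable]
  take Serializer:  [Serializer Cacheable object] + [Serializer Cacheable object] + [Cacheable object] + [Cacheable]
  take Cacheable:  [Cacheable object] + [Cacheable object] + [Cacheable object] + [Cacheable]
  take object:  [object] + [object] + [object]
MRO: Compressor XMLMixin Encoder Validator Serializer Cacheable object
Serializer is at position 4; next is Cacheable.

Cacheable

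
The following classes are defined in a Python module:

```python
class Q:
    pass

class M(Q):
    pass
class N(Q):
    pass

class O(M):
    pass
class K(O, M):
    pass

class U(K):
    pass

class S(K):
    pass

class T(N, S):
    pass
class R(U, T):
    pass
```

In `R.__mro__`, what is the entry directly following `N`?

S

L[R] = R + merge(L[U], L[T], [U T])
  take U:  [U K O M Q object] + [T N S K O M Q object] + [U T]
  take T:  [K O M Q object] + [T N S K O M Q object] + [T]
  take N:  [K O M Q object] + [N S K O M Q object]
  take S:  [K O M Q object] + [S K O M Q object]
  take K:  [K O M Q object] + [K O M Q object]
  take O:  [O M Q object] + [O M Q object]
  take M:  [M Q object] + [M Q object]
  take Q:  [Q object] + [Q object]
  take object:  [object] + [object]
MRO: R U T N S K O M Q object
N is at position 3; next is S.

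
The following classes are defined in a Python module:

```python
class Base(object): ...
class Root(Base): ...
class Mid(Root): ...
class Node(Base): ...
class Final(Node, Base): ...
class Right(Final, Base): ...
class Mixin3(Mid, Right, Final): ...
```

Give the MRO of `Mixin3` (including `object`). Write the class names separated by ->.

Mixin3 -> Mid -> Root -> Right -> Final -> Node -> Base -> object

L[Mixin3] = Mixin3 + merge(L[Mid], L[Right], L[Final], [Mid Right Final])
  take Mid:  [Mid Root Base object] + [Right Final Node Base object] + [Final Node Base object] + [Mid Right Final]
  take Root:  [Root Base object] + [Right Final Node Base object] + [Final Node Base object] + [Right Final]
  take Right:  [Base object] + [Right Final Node Base object] + [Final Node Base object] + [Right Final]
  take Final:  [Base object] + [Final Node Base object] + [Final Node Base object] + [Final]
  take Node:  [Base object] + [Node Base object] + [Node Base object]
  take Base:  [Base object] + [Base object] + [Base object]
  take object:  [object] + [object] + [object]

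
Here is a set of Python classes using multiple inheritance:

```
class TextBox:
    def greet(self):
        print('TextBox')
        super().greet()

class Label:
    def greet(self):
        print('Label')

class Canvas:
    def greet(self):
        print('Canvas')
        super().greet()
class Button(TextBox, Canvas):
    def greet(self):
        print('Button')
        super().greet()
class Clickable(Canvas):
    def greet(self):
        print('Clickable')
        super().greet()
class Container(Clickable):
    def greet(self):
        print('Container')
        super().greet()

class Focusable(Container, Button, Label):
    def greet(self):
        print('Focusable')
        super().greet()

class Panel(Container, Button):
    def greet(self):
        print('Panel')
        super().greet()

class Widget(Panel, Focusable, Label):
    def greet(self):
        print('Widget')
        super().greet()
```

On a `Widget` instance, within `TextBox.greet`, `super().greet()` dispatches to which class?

L[Widget] = Widget + merge(L[Panel], L[Focusable], L[Label], [Panel Focusable Label])
  take Panel:  [Panel Container Clickable Button TextBox Canvas object] + [Focusable Container Clickable Button TextBox Canvas Label object] + [Label object] + [Panel Focusable Label]
  take Focusable:  [Container Clickable Button TextBox Canvas object] + [Focusable Container Clickable Button TextBox Canvas Label object] + [Label object] + [Focusable Label]
  take Container:  [Container Clickable Button TextBox Canvas object] + [Container Clickable Button TextBox Canvas Label object] + [Label object] + [Label]
  take Clickable:  [Clickable Button TextBox Canvas object] + [Clickable Button TextBox Canvas Label object] + [Label object] + [Label]
  take Button:  [Button TextBox Canvas object] + [Button TextBox Canvas Label object] + [Label object] + [Label]
  take TextBox:  [TextBox Canvas object] + [TextBox Canvas Label object] + [Label object] + [Label]
  take Canvas:  [Canvas object] + [Canvas Label object] + [Label object] + [Label]
  take Label:  [object] + [Label object] + [Label object] + [Label]
  take object:  [object] + [object] + [object]
MRO: Widget Panel Focusable Container Clickable Button TextBox Canvas Label object
super() in TextBox.greet on a Widget instance goes to the class after TextBox in Widget's MRO: Canvas.

Canvas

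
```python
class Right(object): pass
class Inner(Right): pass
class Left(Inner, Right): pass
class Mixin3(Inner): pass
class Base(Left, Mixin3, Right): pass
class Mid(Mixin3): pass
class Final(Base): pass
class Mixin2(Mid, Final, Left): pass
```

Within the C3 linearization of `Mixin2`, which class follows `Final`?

Base

L[Mixin2] = Mixin2 + merge(L[Mid], L[Final], L[Left], [Mid Final Left])
  take Mid:  [Mid Mixin3 Inner Right object] + [Final Base Left Mixin3 Inner Right object] + [Left Inner Right object] + [Mid Final Left]
  take Final:  [Mixin3 Inner Right object] + [Final Base Left Mixin3 Inner Right object] + [Left Inner Right object] + [Final Left]
  take Base:  [Mixin3 Inner Right object] + [Base Left Mixin3 Inner Right object] + [Left Inner Right object] + [Left]
  take Left:  [Mixin3 Inner Right object] + [Left Mixin3 Inner Right object] + [Left Inner Right object] + [Left]
  take Mixin3:  [Mixin3 Inner Right object] + [Mixin3 Inner Right object] + [Inner Right object]
  take Inner:  [Inner Right object] + [Inner Right object] + [Inner Right object]
  take Right:  [Right object] + [Right object] + [Right object]
  take object:  [object] + [object] + [object]
MRO: Mixin2 Mid Final Base Left Mixin3 Inner Right object
Final is at position 2; next is Base.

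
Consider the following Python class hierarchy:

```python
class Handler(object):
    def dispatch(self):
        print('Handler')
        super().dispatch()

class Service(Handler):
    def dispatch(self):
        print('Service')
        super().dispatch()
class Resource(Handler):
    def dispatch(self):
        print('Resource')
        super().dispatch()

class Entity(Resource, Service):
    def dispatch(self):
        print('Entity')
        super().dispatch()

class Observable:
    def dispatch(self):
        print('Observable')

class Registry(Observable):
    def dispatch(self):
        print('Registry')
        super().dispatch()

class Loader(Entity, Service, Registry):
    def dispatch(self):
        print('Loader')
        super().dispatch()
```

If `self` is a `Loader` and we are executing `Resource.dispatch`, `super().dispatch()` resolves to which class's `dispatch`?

L[Loader] = Loader + merge(L[Entity], L[Service], L[Registry], [Entity Service Registry])
  take Entity:  [Entity Resource Service Handler object] + [Service Handler object] + [Registry Observable object] + [Entity Service Registry]
  take Resource:  [Resource Service Handler object] + [Service Handler object] + [Registry Observable object] + [Service Registry]
  take Service:  [Service Handler object] + [Service Handler object] + [Registry Observable object] + [Service Registry]
  take Handler:  [Handler object] + [Handler object] + [Registry Observable object] + [Registry]
  take Registry:  [object] + [object] + [Registry Observable object] + [Registry]
  take Observable:  [object] + [object] + [Observable object]
  take object:  [object] + [object] + [object]
MRO: Loader Entity Resource Service Handler Registry Observable object
super() in Resource.dispatch on a Loader instance goes to the class after Resource in Loader's MRO: Service.

Service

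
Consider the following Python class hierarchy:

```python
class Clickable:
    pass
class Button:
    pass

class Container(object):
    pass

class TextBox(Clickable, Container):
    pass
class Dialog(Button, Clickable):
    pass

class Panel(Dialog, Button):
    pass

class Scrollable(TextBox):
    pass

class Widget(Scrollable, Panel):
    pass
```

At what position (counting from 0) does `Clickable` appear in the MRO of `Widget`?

L[Widget] = Widget + merge(L[Scrollable], L[Panel], [Scrollable Panel])
  take Scrollable:  [Scrollable TextBox Clickable Container object] + [Panel Dialog Button Clickable object] + [Scrollable Panel]
  take TextBox:  [TextBox Clickable Container object] + [Panel Dialog Button Clickable object] + [Panel]
  take Panel:  [Clickable Container object] + [Panel Dialog Button Clickable object] + [Panel]
  take Dialog:  [Clickable Container object] + [Dialog Button Clickable object]
  take Button:  [Clickable Container object] + [Button Clickable object]
  take Clickable:  [Clickable Container object] + [Clickable object]
  take Container:  [Container object] + [object]
  take object:  [object] + [object]
MRO: Widget Scrollable TextBox Panel Dialog Button Clickable Container object
Clickable sits at index 6.

6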